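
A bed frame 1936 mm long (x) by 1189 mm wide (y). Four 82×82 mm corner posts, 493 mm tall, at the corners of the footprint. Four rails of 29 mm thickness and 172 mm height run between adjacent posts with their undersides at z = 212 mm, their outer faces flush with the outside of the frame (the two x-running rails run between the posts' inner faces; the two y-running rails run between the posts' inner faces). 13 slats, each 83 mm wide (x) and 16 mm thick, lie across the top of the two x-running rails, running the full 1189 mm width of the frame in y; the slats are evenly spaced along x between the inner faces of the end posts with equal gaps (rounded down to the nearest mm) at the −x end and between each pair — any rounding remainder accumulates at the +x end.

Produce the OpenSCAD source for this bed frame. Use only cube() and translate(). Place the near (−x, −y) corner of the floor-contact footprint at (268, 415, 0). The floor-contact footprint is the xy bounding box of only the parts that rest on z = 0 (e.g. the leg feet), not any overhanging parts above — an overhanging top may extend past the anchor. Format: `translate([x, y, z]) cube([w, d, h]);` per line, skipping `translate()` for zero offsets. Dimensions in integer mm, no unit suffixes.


translate([268, 415, 0]) cube([82, 82, 493]);
translate([268, 1522, 0]) cube([82, 82, 493]);
translate([2122, 415, 0]) cube([82, 82, 493]);
translate([2122, 1522, 0]) cube([82, 82, 493]);
translate([350, 415, 212]) cube([1772, 29, 172]);
translate([350, 1575, 212]) cube([1772, 29, 172]);
translate([268, 497, 212]) cube([29, 1025, 172]);
translate([2175, 497, 212]) cube([29, 1025, 172]);
translate([399, 415, 384]) cube([83, 1189, 16]);
translate([531, 415, 384]) cube([83, 1189, 16]);
translate([663, 415, 384]) cube([83, 1189, 16]);
translate([795, 415, 384]) cube([83, 1189, 16]);
translate([927, 415, 384]) cube([83, 1189, 16]);
translate([1059, 415, 384]) cube([83, 1189, 16]);
translate([1191, 415, 384]) cube([83, 1189, 16]);
translate([1323, 415, 384]) cube([83, 1189, 16]);
translate([1455, 415, 384]) cube([83, 1189, 16]);
translate([1587, 415, 384]) cube([83, 1189, 16]);
translate([1719, 415, 384]) cube([83, 1189, 16]);
translate([1851, 415, 384]) cube([83, 1189, 16]);
translate([1983, 415, 384]) cube([83, 1189, 16]);


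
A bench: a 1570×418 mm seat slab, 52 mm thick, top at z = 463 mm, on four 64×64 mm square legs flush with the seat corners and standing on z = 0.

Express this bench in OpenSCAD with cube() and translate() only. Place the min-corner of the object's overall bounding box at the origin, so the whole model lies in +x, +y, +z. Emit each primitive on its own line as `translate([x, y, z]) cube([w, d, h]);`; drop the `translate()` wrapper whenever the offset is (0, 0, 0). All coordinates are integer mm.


// leg_h = 463 − 52 = 411
translate([0, 0, 411]) cube([1570, 418, 52]);
cube([64, 64, 411]);
translate([0, 354, 0]) cube([64, 64, 411]);
translate([1506, 0, 0]) cube([64, 64, 411]);
translate([1506, 354, 0]) cube([64, 64, 411]);


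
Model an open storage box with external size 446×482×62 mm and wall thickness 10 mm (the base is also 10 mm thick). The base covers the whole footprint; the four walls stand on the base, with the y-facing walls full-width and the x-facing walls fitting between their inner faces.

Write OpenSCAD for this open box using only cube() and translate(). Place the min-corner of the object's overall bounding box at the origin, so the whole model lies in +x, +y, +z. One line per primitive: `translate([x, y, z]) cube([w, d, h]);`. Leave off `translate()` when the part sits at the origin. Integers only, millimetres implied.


cube([446, 482, 10]);
translate([0, 0, 10]) cube([446, 10, 52]);
translate([0, 472, 10]) cube([446, 10, 52]);
translate([0, 10, 10]) cube([10, 462, 52]);
translate([436, 10, 10]) cube([10, 462, 52]);


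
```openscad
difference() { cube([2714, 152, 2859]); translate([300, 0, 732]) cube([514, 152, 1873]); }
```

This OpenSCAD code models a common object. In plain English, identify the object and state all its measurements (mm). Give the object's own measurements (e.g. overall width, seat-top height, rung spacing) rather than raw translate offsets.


A wall 2714 mm long (x), 152 mm thick (y), 2859 mm tall, with a rectangular window opening cut through it. The opening is 514 mm wide and 1873 mm tall; its sill is at z = 732 mm and its near (−x) edge is 300 mm from the wall's −x end. The opening passes through the full wall thickness.


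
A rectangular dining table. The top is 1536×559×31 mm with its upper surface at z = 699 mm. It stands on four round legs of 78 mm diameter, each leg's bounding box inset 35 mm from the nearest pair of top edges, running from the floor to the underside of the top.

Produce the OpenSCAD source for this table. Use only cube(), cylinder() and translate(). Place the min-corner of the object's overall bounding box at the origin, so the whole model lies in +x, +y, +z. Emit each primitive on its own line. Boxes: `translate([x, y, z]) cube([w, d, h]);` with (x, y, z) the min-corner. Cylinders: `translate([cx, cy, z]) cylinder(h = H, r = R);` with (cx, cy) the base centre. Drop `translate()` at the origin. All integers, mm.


translate([0, 0, 668]) cube([1536, 559, 31]);
translate([74, 74, 0]) cylinder(h = 668, r = 39);
translate([1462, 74, 0]) cylinder(h = 668, r = 39);
translate([74, 485, 0]) cylinder(h = 668, r = 39);
translate([1462, 485, 0]) cylinder(h = 668, r = 39);


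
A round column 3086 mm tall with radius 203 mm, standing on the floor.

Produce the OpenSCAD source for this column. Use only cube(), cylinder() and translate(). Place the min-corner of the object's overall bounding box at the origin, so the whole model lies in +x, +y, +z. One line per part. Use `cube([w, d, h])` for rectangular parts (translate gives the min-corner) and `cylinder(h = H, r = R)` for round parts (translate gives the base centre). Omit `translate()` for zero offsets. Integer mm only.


translate([203, 203, 0]) cylinder(h = 3086, r = 203);


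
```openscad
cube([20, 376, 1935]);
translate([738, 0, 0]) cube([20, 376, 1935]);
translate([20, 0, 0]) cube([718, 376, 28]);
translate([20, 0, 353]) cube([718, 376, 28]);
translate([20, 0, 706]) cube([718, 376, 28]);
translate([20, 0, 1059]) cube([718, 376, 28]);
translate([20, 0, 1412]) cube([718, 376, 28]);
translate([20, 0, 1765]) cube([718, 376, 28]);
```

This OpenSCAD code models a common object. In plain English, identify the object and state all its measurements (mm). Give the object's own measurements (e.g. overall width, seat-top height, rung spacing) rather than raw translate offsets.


An open bookshelf. Two side panels, each 20 mm thick, 376 mm deep and 1935 mm tall, stand 758 mm apart (outside-to-outside). Between them sit 6 shelves, each 28 mm thick and 376 mm deep, spanning the full gap between the sides. The bottom shelf rests on the floor (its underside at z = 0) and the clear gap between one shelf's top and the next shelf's underside is 325 mm.


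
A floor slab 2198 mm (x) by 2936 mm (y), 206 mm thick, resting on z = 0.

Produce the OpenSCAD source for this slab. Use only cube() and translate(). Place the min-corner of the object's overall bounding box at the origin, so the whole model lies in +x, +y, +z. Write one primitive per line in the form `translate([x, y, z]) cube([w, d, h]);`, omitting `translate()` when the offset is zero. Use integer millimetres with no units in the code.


cube([2198, 2936, 206]);


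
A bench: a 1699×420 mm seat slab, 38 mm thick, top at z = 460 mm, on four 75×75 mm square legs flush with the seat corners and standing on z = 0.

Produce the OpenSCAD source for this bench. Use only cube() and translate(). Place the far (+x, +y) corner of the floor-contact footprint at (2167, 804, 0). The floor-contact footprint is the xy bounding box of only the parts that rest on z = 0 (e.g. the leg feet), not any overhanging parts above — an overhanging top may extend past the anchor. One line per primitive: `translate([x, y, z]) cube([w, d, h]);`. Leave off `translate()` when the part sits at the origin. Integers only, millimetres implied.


translate([468, 384, 422]) cube([1699, 420, 38]);
translate([468, 384, 0]) cube([75, 75, 422]);
translate([468, 729, 0]) cube([75, 75, 422]);
translate([2092, 384, 0]) cube([75, 75, 422]);
translate([2092, 729, 0]) cube([75, 75, 422]);


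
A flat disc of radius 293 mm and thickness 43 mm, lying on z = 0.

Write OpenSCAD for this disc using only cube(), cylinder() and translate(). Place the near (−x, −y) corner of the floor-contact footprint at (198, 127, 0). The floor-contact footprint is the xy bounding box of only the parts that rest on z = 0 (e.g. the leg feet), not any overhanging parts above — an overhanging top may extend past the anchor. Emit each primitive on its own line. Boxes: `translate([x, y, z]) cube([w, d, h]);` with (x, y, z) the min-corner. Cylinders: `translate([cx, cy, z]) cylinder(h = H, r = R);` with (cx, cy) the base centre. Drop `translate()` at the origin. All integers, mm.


translate([491, 420, 0]) cylinder(h = 43, r = 293);


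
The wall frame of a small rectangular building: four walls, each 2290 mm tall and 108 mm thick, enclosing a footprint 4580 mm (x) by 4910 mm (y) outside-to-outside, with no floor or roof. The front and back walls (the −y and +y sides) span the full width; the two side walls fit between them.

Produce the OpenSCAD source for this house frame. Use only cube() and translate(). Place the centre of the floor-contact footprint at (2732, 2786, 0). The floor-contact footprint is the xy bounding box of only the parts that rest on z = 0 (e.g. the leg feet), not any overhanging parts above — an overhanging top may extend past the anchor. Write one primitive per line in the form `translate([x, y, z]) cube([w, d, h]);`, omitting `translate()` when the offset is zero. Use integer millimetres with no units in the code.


translate([442, 331, 0]) cube([4580, 108, 2290]);
translate([442, 5133, 0]) cube([4580, 108, 2290]);
translate([442, 439, 0]) cube([108, 4694, 2290]);
translate([4914, 439, 0]) cube([108, 4694, 2290]);


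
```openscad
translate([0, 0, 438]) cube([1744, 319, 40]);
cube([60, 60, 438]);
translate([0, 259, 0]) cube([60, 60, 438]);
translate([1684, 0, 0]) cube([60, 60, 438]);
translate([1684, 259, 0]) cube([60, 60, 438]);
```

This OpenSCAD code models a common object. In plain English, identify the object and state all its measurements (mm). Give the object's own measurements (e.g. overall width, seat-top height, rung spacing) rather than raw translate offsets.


A long wooden bench with a 1744 mm (x) × 319 mm (y) seat, 40 mm thick, its top surface 478 mm above the floor. Four 60 mm square legs at the seat corners, flush with the edges, run from z = 0 to the seat underside.


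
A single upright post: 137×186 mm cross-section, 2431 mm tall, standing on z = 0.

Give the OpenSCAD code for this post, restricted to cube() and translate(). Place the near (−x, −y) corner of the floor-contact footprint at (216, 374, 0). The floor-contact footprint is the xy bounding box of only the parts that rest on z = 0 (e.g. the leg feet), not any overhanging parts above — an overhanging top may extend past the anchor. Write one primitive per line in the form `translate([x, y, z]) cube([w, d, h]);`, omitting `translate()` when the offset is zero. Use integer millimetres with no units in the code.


translate([216, 374, 0]) cube([137, 186, 2431]);


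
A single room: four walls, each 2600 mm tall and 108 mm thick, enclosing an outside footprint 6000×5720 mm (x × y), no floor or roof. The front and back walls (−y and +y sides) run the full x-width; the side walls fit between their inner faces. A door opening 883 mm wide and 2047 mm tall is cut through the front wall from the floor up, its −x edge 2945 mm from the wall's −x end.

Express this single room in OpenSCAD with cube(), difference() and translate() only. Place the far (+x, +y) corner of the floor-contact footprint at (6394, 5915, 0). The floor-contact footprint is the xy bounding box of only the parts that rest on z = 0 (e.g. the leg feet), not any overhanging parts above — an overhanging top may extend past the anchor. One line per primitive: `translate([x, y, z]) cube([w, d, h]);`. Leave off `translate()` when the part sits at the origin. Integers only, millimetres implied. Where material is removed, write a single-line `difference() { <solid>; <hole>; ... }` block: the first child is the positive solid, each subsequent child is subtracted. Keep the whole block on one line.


difference() { translate([394, 195, 0]) cube([6000, 108, 2600]); translate([3339, 195, 0]) cube([883, 108, 2047]); }
translate([394, 5807, 0]) cube([6000, 108, 2600]);
translate([394, 303, 0]) cube([108, 5504, 2600]);
translate([6286, 303, 0]) cube([108, 5504, 2600]);


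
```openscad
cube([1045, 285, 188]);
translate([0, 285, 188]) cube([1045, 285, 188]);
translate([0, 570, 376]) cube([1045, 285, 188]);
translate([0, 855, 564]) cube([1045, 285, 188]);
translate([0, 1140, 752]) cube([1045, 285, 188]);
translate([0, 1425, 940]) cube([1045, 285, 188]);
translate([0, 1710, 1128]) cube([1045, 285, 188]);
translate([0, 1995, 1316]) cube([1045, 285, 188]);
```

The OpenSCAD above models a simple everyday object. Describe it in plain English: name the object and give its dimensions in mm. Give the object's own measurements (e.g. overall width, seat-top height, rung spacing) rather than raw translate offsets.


A straight staircase of 8 solid steps. Each step is 1045 mm wide (x), 285 mm deep (y, the going) and 188 mm tall (the rise). The first step rests on the floor; each subsequent step sits one going further in +y and one rise higher in +z, directly behind and above the previous step with no overlap.


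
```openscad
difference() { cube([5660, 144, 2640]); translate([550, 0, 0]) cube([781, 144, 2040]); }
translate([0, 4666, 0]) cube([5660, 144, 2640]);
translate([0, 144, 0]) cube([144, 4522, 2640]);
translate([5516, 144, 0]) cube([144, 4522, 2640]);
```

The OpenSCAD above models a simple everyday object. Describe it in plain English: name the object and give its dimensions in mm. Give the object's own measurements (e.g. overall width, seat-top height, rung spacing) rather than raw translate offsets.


A single room: four walls, each 2640 mm tall and 144 mm thick, enclosing an outside footprint 5660×4810 mm (x × y), no floor or roof. The front and back walls (−y and +y sides) run the full x-width; the side walls fit between their inner faces. A door opening 781 mm wide and 2040 mm tall is cut through the front wall from the floor up, its −x edge 550 mm from the wall's −x end.


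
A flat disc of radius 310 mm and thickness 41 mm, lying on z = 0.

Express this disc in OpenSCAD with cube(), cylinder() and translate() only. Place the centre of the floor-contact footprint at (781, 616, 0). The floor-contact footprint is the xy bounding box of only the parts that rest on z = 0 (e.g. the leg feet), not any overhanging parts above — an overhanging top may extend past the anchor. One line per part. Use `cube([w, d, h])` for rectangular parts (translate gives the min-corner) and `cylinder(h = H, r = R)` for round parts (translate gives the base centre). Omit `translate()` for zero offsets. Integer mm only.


translate([781, 616, 0]) cylinder(h = 41, r = 310);


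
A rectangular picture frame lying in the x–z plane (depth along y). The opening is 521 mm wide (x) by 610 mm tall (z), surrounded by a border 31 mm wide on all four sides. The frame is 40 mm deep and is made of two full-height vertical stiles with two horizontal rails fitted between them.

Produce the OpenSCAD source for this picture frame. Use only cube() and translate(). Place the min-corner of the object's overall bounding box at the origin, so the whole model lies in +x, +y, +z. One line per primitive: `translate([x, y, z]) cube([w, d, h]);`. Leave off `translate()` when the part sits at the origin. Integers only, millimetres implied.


cube([31, 40, 672]);
translate([552, 0, 0]) cube([31, 40, 672]);
translate([31, 0, 0]) cube([521, 40, 31]);
translate([31, 0, 641]) cube([521, 40, 31]);


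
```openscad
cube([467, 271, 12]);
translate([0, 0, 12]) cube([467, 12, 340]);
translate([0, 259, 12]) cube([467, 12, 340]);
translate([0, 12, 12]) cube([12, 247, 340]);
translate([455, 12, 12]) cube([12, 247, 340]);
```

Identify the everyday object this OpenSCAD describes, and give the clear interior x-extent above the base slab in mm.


An open box. The internal width is 443 mm.

A 467×271 base slab with four walls standing on it — an open box. The base is 467 mm wide and the walls are 12 mm thick, so the internal width is 467 − 2 × 12 = 443 mm.


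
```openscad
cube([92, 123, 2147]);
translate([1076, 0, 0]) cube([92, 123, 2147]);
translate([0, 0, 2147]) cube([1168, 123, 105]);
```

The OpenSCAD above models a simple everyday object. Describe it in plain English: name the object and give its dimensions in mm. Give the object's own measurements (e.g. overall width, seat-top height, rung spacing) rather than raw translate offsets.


A door frame. The clear opening is 984 mm wide and 2147 mm high. Two 92 mm wide jambs, 123 mm deep, stand either side of the opening from the floor to the top of the opening. A 105 mm thick head sits across the top of both jambs, spanning the full outside width of the frame.


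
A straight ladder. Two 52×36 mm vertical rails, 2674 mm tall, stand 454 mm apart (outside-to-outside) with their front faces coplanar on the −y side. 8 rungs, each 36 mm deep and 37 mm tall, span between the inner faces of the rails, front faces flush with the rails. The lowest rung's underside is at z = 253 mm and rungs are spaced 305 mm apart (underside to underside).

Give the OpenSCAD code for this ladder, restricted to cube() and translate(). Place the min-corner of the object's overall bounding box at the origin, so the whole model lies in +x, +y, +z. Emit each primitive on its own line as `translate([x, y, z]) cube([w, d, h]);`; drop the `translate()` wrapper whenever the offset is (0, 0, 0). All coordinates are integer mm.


// rung span = 454 - 2*52 = 350
// rung[k] z = 253 + k*305
cube([52, 36, 2674]);
translate([402, 0, 0]) cube([52, 36, 2674]);
translate([52, 0, 253]) cube([350, 36, 37]);
translate([52, 0, 558]) cube([350, 36, 37]);
translate([52, 0, 863]) cube([350, 36, 37]);
translate([52, 0, 1168]) cube([350, 36, 37]);
translate([52, 0, 1473]) cube([350, 36, 37]);
translate([52, 0, 1778]) cube([350, 36, 37]);
translate([52, 0, 2083]) cube([350, 36, 37]);
translate([52, 0, 2388]) cube([350, 36, 37]);


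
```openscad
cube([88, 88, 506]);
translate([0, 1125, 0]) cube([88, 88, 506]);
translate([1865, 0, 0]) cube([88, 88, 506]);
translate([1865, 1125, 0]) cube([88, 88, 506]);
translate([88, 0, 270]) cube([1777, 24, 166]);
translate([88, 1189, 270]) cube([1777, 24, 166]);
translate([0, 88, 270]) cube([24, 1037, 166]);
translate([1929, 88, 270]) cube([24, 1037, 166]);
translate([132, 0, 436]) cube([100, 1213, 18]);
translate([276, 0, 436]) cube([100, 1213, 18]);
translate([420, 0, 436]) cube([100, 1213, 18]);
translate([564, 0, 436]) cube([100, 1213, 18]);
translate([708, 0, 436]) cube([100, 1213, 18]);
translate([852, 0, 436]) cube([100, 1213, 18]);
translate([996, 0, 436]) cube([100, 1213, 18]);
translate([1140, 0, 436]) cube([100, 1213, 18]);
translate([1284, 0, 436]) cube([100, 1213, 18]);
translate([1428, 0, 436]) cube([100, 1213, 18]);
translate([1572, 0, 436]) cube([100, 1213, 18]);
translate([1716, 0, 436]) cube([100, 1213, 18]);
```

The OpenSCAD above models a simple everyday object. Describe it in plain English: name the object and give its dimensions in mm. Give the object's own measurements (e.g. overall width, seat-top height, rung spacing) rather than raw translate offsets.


A bed frame 1953 mm long (x) by 1213 mm wide (y). Four 88×88 mm corner posts, 506 mm tall, at the corners of the footprint. Four rails of 24 mm thickness and 166 mm height run between adjacent posts with their undersides at z = 270 mm, their outer faces flush with the outside of the frame (the two x-running rails run between the posts' inner faces; the two y-running rails run between the posts' inner faces). 12 slats, each 100 mm wide (x) and 18 mm thick, lie across the top of the two x-running rails, running the full 1213 mm width of the frame in y; along x they sit between the end posts with a 44 mm gap after the −x posts and between neighbouring slats, leaving 49 mm before the +x posts.


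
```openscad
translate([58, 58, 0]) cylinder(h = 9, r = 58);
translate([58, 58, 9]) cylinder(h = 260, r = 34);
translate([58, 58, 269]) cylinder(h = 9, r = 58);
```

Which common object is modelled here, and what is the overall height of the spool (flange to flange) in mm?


A spool. The overall height is 278 mm.

Three coaxial cylinders, large–small–large — a spool. Two 9 mm flanges and a 260 mm core give 9 + 260 + 9 = 278 mm.


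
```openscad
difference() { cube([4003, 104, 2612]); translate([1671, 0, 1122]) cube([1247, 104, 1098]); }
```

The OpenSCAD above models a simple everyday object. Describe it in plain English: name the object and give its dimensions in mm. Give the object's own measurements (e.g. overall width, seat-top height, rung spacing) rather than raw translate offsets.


A wall 4003 mm long (x), 104 mm thick (y), 2612 mm tall, with a rectangular window opening cut through it. The opening is 1247 mm wide and 1098 mm tall; its sill is at z = 1122 mm and its near (−x) edge is 1671 mm from the wall's −x end. The opening passes through the full wall thickness.


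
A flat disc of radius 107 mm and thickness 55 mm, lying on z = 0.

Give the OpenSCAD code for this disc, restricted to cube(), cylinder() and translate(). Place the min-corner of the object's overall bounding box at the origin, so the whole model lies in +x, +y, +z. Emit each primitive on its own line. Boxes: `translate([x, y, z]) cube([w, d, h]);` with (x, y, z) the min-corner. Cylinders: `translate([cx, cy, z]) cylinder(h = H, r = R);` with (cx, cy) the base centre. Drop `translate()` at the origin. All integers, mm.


translate([107, 107, 0]) cylinder(h = 55, r = 107);


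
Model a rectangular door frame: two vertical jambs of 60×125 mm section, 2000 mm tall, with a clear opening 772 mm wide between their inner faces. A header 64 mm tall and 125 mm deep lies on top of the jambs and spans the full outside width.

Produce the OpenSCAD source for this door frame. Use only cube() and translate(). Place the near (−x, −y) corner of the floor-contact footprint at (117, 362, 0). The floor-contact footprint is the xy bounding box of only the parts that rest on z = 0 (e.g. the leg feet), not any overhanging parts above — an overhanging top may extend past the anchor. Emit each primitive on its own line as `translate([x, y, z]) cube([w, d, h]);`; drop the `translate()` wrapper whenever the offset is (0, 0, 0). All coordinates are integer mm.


translate([117, 362, 0]) cube([60, 125, 2000]);
translate([949, 362, 0]) cube([60, 125, 2000]);
translate([117, 362, 2000]) cube([892, 125, 64]);


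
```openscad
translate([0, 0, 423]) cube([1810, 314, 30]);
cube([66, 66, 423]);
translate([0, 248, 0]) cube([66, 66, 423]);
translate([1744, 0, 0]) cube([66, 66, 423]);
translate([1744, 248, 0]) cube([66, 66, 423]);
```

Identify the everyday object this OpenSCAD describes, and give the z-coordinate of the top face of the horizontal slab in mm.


A bench. The seat-top height is 453 mm.

A long slab on four corner posts — a bench. The slab sits at z = 423 with thickness 30, so the top is 423 + 30 = 453 mm.


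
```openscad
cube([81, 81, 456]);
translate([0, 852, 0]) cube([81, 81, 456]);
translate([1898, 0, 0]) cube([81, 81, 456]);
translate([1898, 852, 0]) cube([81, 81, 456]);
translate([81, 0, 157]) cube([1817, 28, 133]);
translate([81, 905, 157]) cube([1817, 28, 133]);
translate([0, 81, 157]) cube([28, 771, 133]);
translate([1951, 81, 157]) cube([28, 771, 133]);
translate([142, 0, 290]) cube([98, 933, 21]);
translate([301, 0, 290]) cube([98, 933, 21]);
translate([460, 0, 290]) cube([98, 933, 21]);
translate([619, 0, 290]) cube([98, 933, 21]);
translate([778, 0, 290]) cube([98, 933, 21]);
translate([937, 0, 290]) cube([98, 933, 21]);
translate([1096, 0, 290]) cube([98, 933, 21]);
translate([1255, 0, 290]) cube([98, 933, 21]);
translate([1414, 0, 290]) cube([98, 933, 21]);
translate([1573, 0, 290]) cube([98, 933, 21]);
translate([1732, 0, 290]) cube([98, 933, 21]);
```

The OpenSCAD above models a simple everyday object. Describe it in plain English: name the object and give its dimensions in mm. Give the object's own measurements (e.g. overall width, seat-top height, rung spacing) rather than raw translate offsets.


A bed frame 1979 mm long (x) by 933 mm wide (y). Four 81×81 mm corner posts, 456 mm tall, at the corners of the footprint. Four rails of 28 mm thickness and 133 mm height run between adjacent posts with their undersides at z = 157 mm, their outer faces flush with the outside of the frame (the two x-running rails run between the posts' inner faces; the two y-running rails run between the posts' inner faces). 11 slats, each 98 mm wide (x) and 21 mm thick, lie across the top of the two x-running rails, running the full 933 mm width of the frame in y; along x they sit between the end posts with a 61 mm gap after the −x posts and between neighbouring slats, leaving 68 mm before the +x posts.


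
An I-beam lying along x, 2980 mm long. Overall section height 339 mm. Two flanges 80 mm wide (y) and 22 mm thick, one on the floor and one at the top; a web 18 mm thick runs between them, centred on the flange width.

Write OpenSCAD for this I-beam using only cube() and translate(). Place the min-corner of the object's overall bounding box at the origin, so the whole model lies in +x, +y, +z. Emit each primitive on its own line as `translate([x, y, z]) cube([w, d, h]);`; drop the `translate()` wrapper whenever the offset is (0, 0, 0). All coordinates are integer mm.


cube([2980, 80, 22]);
translate([0, 31, 22]) cube([2980, 18, 295]);
translate([0, 0, 317]) cube([2980, 80, 22]);


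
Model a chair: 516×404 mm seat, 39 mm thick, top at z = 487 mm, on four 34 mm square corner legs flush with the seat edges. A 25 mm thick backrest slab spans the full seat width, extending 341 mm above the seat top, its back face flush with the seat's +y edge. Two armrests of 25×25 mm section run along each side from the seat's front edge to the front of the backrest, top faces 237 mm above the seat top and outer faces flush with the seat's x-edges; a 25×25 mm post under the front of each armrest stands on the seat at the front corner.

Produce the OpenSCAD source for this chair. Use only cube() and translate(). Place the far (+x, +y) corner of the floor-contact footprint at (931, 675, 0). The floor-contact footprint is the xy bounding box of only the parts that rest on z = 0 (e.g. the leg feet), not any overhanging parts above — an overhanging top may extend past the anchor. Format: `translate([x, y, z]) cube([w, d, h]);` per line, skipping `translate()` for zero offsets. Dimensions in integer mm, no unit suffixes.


translate([415, 271, 448]) cube([516, 404, 39]);
translate([415, 271, 0]) cube([34, 34, 448]);
translate([897, 271, 0]) cube([34, 34, 448]);
translate([415, 641, 0]) cube([34, 34, 448]);
translate([897, 641, 0]) cube([34, 34, 448]);
translate([415, 650, 487]) cube([516, 25, 341]);
translate([415, 271, 699]) cube([25, 379, 25]);
translate([906, 271, 699]) cube([25, 379, 25]);
translate([415, 271, 487]) cube([25, 25, 212]);
translate([906, 271, 487]) cube([25, 25, 212]);


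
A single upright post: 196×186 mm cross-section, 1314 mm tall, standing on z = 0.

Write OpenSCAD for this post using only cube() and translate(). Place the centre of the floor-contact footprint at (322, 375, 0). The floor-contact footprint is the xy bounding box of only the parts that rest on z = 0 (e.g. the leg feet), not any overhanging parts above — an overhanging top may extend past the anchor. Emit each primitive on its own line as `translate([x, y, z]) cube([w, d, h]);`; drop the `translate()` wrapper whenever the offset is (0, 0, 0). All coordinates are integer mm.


translate([224, 282, 0]) cube([196, 186, 1314]);


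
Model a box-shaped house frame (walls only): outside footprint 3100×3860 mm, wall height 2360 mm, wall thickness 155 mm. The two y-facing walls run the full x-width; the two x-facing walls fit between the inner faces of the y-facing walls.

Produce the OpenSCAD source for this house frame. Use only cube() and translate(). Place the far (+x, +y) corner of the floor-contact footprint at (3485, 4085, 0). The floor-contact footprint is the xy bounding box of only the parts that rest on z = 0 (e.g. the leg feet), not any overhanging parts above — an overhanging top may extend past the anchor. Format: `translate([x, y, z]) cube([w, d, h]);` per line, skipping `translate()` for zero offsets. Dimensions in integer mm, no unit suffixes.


translate([385, 225, 0]) cube([3100, 155, 2360]);
translate([385, 3930, 0]) cube([3100, 155, 2360]);
translate([385, 380, 0]) cube([155, 3550, 2360]);
translate([3330, 380, 0]) cube([155, 3550, 2360]);


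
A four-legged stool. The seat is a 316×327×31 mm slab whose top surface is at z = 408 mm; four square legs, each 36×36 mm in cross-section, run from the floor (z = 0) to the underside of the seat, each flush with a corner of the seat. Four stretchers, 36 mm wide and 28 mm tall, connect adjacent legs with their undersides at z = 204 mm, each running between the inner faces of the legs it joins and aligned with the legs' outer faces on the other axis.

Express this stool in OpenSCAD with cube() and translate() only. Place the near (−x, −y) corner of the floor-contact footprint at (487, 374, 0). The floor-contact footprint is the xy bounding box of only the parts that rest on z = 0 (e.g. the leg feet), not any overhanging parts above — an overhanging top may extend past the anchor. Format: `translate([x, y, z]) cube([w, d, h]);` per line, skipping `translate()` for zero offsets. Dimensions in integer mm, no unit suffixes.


translate([487, 374, 377]) cube([316, 327, 31]);
translate([487, 374, 0]) cube([36, 36, 377]);
translate([767, 374, 0]) cube([36, 36, 377]);
translate([487, 665, 0]) cube([36, 36, 377]);
translate([767, 665, 0]) cube([36, 36, 377]);
translate([523, 374, 204]) cube([244, 36, 28]);
translate([523, 665, 204]) cube([244, 36, 28]);
translate([487, 410, 204]) cube([36, 255, 28]);
translate([767, 410, 204]) cube([36, 255, 28]);


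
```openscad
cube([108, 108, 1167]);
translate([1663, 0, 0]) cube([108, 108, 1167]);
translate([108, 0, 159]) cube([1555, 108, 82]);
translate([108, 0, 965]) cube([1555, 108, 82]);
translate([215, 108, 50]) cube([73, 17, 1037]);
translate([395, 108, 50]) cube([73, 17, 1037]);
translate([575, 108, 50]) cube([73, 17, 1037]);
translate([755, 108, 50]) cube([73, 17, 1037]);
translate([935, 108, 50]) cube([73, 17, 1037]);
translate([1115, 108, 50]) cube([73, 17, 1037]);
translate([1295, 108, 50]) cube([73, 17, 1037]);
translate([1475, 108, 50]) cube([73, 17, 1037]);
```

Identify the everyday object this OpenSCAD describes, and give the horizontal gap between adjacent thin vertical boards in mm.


A fence section. The picket gap is 107 mm.

Two posts, two rails, 8 pickets — a fence section. Span 1555 mm holds 8 pickets of 73 mm with 9 equal gaps: ⌊(1555 − 8·73) / 9⌋ = 107 mm.


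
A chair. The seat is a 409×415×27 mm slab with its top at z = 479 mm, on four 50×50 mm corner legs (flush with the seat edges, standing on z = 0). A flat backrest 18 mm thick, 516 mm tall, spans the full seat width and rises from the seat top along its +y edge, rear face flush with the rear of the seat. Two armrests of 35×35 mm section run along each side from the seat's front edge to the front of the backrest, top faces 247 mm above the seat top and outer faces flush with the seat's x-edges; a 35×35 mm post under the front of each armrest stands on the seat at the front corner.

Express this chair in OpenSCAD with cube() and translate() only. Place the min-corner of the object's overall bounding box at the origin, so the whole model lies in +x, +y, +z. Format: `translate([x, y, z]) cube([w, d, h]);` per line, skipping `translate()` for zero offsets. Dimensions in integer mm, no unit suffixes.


translate([0, 0, 452]) cube([409, 415, 27]);
cube([50, 50, 452]);
translate([359, 0, 0]) cube([50, 50, 452]);
translate([0, 365, 0]) cube([50, 50, 452]);
translate([359, 365, 0]) cube([50, 50, 452]);
translate([0, 397, 479]) cube([409, 18, 516]);
translate([0, 0, 691]) cube([35, 397, 35]);
translate([374, 0, 691]) cube([35, 397, 35]);
translate([0, 0, 479]) cube([35, 35, 212]);
translate([374, 0, 479]) cube([35, 35, 212]);


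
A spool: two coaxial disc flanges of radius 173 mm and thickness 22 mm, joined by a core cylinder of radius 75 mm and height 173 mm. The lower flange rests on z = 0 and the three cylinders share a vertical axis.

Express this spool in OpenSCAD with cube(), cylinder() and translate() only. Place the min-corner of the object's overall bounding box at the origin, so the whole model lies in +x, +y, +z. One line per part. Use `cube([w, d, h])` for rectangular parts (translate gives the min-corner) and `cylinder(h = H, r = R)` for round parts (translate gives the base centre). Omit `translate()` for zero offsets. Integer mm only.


translate([173, 173, 0]) cylinder(h = 22, r = 173);
translate([173, 173, 22]) cylinder(h = 173, r = 75);
translate([173, 173, 195]) cylinder(h = 22, r = 173);


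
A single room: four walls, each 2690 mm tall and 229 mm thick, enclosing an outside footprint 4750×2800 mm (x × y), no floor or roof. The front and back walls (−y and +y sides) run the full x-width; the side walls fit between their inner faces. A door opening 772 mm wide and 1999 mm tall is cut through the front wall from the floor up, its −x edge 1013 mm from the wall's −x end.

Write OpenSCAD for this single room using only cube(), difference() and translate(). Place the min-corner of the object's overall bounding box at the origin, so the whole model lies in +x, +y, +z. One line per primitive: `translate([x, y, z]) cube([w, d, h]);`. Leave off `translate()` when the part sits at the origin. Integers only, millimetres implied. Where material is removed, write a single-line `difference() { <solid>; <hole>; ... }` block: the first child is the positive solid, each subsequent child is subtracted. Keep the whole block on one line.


difference() { cube([4750, 229, 2690]); translate([1013, 0, 0]) cube([772, 229, 1999]); }
translate([0, 2571, 0]) cube([4750, 229, 2690]);
translate([0, 229, 0]) cube([229, 2342, 2690]);
translate([4521, 229, 0]) cube([229, 2342, 2690]);


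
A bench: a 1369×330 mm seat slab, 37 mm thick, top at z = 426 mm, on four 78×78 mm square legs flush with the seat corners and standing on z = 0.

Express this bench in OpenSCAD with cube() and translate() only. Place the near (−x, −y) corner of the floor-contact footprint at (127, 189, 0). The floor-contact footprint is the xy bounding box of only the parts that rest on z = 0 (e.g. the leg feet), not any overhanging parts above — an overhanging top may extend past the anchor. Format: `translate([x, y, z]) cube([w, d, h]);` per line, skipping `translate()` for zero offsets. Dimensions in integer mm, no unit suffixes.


translate([127, 189, 389]) cube([1369, 330, 37]);
translate([127, 189, 0]) cube([78, 78, 389]);
translate([127, 441, 0]) cube([78, 78, 389]);
translate([1418, 189, 0]) cube([78, 78, 389]);
translate([1418, 441, 0]) cube([78, 78, 389]);


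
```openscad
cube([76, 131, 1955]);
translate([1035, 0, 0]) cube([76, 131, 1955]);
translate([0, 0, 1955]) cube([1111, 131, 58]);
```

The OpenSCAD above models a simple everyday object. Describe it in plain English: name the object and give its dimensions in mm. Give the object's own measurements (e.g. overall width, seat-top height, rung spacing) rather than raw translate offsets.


A door frame. The clear opening is 959 mm wide and 1955 mm high. Two 76 mm wide jambs, 131 mm deep, stand either side of the opening from the floor to the top of the opening. A 58 mm thick head sits across the top of both jambs, spanning the full outside width of the frame.


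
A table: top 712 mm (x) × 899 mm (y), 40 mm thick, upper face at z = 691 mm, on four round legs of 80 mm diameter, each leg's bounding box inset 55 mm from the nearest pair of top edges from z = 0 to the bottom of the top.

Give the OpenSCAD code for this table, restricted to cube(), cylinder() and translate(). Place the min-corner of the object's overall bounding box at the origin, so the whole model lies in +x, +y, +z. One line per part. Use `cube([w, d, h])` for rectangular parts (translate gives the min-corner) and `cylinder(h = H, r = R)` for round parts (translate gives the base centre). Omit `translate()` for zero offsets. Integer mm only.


translate([0, 0, 651]) cube([712, 899, 40]);
translate([95, 95, 0]) cylinder(h = 651, r = 40);
translate([617, 95, 0]) cylinder(h = 651, r = 40);
translate([95, 804, 0]) cylinder(h = 651, r = 40);
translate([617, 804, 0]) cylinder(h = 651, r = 40);


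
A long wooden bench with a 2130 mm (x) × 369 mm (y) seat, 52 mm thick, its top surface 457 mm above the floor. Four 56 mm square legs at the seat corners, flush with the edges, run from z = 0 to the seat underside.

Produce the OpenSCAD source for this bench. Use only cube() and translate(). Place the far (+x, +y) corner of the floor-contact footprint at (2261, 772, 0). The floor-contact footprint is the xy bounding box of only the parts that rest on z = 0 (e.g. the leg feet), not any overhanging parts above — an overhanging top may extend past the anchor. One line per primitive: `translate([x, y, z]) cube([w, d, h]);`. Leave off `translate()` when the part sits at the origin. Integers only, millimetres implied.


translate([131, 403, 405]) cube([2130, 369, 52]);
translate([131, 403, 0]) cube([56, 56, 405]);
translate([131, 716, 0]) cube([56, 56, 405]);
translate([2205, 403, 0]) cube([56, 56, 405]);
translate([2205, 716, 0]) cube([56, 56, 405]);


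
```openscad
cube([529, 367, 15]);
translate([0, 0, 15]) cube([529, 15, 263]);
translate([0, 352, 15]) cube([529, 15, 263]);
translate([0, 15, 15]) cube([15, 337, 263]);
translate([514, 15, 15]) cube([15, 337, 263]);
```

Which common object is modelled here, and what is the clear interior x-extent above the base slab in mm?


An open box. The internal width is 499 mm.

A 529×367 base slab with four walls standing on it — an open box. The base is 529 mm wide and the walls are 15 mm thick, so the internal width is 529 − 2 × 15 = 499 mm.


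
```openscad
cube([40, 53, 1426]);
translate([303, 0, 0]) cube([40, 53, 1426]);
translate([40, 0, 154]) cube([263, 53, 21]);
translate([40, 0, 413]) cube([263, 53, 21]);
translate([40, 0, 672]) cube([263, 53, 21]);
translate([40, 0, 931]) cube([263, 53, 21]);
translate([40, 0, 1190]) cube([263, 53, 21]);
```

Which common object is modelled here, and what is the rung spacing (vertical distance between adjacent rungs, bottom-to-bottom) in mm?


A ladder. The rung spacing is 259 mm.

Two tall 40×53 posts with 5 short bars between them — a ladder. Adjacent rungs sit at z = 154 and z = 413, so the spacing is 413 − 154 = 259 mm.


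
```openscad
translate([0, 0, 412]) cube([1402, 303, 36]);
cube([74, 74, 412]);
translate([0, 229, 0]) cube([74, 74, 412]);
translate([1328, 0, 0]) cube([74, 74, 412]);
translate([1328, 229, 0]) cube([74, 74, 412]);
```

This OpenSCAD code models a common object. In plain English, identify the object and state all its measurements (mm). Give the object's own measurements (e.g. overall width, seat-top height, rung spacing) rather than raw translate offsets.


A long wooden bench with a 1402 mm (x) × 303 mm (y) seat, 36 mm thick, its top surface 448 mm above the floor. Four 74 mm square legs at the seat corners, flush with the edges, run from z = 0 to the seat underside.


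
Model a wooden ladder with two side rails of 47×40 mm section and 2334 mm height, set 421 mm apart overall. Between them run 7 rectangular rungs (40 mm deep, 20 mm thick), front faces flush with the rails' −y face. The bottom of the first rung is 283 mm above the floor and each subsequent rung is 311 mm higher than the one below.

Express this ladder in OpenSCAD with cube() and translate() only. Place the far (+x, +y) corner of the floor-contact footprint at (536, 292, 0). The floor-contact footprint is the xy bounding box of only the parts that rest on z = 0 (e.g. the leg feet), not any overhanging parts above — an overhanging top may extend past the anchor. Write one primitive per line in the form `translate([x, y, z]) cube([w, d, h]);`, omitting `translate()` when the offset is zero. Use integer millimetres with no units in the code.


// rung span = 421 - 2*47 = 327
// rung[k] z = 283 + k*311
translate([115, 252, 0]) cube([47, 40, 2334]);
translate([489, 252, 0]) cube([47, 40, 2334]);
translate([162, 252, 283]) cube([327, 40, 20]);
translate([162, 252, 594]) cube([327, 40, 20]);
translate([162, 252, 905]) cube([327, 40, 20]);
translate([162, 252, 1216]) cube([327, 40, 20]);
translate([162, 252, 1527]) cube([327, 40, 20]);
translate([162, 252, 1838]) cube([327, 40, 20]);
translate([162, 252, 2149]) cube([327, 40, 20]);
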